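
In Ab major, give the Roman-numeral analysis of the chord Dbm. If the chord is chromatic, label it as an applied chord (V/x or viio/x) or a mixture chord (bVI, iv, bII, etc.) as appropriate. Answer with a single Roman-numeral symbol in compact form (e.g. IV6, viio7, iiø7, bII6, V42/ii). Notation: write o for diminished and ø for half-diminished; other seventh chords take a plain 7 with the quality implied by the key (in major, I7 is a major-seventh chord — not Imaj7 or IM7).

iv

Stacked in thirds the chord is Db-Fb-Ab: a minor triad on Db.
Db is the fourth degree of Ab major. This is the minor subdominant, borrowed from the parallel minor.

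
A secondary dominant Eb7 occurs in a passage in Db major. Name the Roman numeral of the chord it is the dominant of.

V

The chord is a dominant seventh chord on Eb.
A dominant resolves down a perfect fifth: Eb → Ab. In Db major, Ab is scale degree 5, i.e. V.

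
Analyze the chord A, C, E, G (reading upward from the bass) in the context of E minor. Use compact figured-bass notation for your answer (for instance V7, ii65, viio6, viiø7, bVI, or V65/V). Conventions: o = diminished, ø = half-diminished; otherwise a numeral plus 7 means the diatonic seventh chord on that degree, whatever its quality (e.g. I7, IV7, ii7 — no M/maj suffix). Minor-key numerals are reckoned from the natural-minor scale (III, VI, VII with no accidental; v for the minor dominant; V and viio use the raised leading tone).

iv7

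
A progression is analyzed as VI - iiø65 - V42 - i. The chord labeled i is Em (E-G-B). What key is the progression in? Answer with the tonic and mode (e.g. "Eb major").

E minor

The chord Em is a minor triad rooted on E; its label is i.
If E is scale degree 1 and the mode makes that degree carry a minor triad, the tonic is E and the mode is minor.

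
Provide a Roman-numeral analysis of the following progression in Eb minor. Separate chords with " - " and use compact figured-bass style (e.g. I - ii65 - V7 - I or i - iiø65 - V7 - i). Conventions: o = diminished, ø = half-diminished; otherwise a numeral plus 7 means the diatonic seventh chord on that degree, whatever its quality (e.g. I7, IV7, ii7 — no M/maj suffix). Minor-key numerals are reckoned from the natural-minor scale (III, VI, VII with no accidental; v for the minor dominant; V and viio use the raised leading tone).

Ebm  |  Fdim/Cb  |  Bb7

Ebm has root Eb, degree 1 in Eb minor, so i.
Fdim/Cb: diminished triad on F = scale degree 2 → iio64.
Bb7: dominant seventh chord on Bb = scale degree 5 → V7.

i - iio64 - V7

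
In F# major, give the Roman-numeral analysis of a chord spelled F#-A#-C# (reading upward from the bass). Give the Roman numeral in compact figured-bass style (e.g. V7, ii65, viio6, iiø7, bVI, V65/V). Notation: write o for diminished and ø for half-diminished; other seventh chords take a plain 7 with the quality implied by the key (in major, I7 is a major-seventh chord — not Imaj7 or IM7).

Stacked in thirds the chord is F#-A#-C#: a major triad on F#.
In F# major, F# is the tonic; the diatonic major triad there is I.

I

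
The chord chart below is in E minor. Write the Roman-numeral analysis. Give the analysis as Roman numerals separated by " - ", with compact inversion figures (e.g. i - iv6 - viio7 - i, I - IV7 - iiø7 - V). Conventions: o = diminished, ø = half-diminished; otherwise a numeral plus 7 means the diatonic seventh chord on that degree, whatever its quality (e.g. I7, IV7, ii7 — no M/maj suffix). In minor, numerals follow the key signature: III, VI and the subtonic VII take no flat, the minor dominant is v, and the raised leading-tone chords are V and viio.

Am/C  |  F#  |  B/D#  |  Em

Am/C has root A, degree 4 in E minor, so iv6.
F#: a major triad on F#, the applied dominant of V → V/V.
B/D#: root B is the dominant; major triad there is V6.
Em: root E is the tonic; minor triad there is i.

iv6 - V/V - V6 - i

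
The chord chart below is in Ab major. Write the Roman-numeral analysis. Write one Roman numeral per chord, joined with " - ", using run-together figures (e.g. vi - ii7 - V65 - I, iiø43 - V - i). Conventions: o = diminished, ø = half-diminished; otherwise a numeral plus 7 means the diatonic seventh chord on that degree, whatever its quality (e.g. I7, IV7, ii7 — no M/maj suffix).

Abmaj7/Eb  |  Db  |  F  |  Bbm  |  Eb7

I43 - IV - V/ii - ii - V7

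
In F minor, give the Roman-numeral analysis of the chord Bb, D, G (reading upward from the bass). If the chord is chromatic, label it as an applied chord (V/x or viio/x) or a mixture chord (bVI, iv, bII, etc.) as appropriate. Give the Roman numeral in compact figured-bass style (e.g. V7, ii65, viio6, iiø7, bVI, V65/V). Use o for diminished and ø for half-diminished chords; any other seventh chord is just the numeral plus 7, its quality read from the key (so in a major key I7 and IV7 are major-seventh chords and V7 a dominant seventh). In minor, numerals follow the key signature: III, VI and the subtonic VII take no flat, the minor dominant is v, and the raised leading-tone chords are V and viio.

ii6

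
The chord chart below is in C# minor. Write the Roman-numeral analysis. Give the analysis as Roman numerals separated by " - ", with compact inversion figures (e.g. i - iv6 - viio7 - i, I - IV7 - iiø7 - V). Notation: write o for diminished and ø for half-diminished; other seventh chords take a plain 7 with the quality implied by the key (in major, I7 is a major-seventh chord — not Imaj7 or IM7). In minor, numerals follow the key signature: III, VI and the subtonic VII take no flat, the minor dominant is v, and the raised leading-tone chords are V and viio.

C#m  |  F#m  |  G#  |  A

i - iv - V - VI

C#m has root C#, degree 1 in C# minor, so i.
F#m: minor triad on F# = scale degree 4 → iv.
G# has root G#, degree 5 in C# minor, so V.
A: major triad on A = scale degree 6 → VI.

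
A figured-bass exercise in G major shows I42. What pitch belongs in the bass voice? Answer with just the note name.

F#

I in G major has root G; the chord is G-B-D-F#.
The figure 42 means third inversion — the seventh is in the bass.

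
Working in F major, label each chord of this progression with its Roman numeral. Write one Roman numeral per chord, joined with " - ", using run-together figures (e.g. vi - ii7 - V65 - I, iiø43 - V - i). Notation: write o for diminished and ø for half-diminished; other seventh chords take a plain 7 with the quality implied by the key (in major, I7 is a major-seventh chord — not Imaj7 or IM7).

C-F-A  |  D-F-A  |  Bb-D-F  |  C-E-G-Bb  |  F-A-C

C-F-A: root F is the tonic; major triad there is I64.
D-F-A: minor triad on D = scale degree 6 → vi.
Bb-D-F has root Bb, degree 4 in F major, so IV.
C-E-G-Bb: dominant seventh chord on C = scale degree 5 → V7.
F-A-C has root F, degree 1 in F major, so I.

I64 - vi - IV - V7 - I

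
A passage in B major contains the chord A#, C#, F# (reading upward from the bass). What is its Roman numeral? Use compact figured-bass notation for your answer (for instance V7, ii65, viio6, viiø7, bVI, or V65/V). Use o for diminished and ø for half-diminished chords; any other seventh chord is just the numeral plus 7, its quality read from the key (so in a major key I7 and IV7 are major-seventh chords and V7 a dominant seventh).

V6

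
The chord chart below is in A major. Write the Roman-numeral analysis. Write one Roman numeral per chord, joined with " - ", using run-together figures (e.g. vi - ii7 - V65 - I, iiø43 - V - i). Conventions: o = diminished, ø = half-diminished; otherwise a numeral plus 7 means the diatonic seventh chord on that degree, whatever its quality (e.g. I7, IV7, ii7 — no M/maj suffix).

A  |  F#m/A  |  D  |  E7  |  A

A: major triad on A = scale degree 1 → I.
F#m/A: root F# is the submediant; minor triad there is vi6.
D has root D, degree 4 in A major, so IV.
E7: root E is the dominant; dominant seventh chord there is V7.
A: major triad on A = scale degree 1 → I.

I - vi6 - IV - V7 - I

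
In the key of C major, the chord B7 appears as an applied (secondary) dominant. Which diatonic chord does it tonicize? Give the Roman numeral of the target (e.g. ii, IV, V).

The chord is a dominant seventh chord on B.
A dominant resolves down a perfect fifth: B → E. In C major, E is scale degree 3, i.e. iii.

iii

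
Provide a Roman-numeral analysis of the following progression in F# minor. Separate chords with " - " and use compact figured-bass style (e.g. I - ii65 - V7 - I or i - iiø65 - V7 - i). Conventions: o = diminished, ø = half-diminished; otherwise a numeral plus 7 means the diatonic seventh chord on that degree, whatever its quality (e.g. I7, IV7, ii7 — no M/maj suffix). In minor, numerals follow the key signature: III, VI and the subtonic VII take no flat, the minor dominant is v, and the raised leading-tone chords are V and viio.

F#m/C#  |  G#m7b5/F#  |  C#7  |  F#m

i64 - iiø42 - V7 - i

F#m/C# has root F#, degree 1 in F# minor, so i64.
G#m7b5/F#: half-diminished seventh chord on G# = scale degree 2 → iiø42.
C#7: root C# is the dominant; dominant seventh chord there is V7.
F#m: minor triad on F# = scale degree 1 → i.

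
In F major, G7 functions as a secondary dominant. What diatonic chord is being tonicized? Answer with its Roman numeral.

The chord is a dominant seventh chord on G.
A dominant resolves down a perfect fifth: G → C. In F major, C is scale degree 5, i.e. V.

V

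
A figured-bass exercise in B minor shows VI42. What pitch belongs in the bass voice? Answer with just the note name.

VI in B minor has root G; the chord is G-B-D-F#.
The figure 42 means third inversion — the seventh is in the bass.

F#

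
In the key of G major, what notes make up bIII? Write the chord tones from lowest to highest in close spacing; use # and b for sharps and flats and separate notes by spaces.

Bb D F

Scale degree 3 in G major is B; lowering it a half step gives Bb. bIII is a major triad on the lowered third degree, borrowed from the parallel minor.
So the chord is Bb-D-F, a major triad.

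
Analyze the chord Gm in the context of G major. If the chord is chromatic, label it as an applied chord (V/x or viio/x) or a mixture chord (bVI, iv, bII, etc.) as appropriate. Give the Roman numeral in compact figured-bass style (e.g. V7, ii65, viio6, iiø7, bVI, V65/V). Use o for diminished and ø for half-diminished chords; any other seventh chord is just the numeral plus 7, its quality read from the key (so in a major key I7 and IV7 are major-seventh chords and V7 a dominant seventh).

i

Stacked in thirds the chord is G-Bb-D: a minor triad on G.
G is the first degree of G major. This is the minor tonic, borrowed from the parallel minor.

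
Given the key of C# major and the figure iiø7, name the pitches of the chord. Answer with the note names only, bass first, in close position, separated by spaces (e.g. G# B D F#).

iiø7 is the half-diminished supertonic seventh, borrowed from the parallel minor. In C# major that root is D#.
So the chord is D#-F#-A-C#.

D# F# A C#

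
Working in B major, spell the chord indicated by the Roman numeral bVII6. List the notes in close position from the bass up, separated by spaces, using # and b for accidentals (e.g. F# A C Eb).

Scale degree 7 in B major is A#; lowering it a half step gives A. bVII6 is a major triad on the lowered seventh degree (the subtonic), borrowed from the parallel minor.
So the chord is A-C#-E, a major triad.
With the 6 figure the chord is in first inversion; from the bass C# upward in close position it reads C#-E-A.

C# E A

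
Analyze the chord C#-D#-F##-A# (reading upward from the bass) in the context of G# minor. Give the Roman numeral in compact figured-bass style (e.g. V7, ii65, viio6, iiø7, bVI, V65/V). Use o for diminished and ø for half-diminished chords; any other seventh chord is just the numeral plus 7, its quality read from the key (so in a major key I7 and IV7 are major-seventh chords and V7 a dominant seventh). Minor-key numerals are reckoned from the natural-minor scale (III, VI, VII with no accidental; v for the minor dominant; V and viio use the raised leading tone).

Stacked in thirds the chord is D#-F##-A#-C#: a dominant seventh chord on D#.
In G# minor, D# is the dominant; the diatonic dominant seventh chord there is V7.
With C# in the bass the chord is in third inversion, so the figured bass is 42.

V42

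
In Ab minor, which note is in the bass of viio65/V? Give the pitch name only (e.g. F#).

The applied chord viio65/V is rooted on D: D-F-Ab-Cb.
The figure 65 means first inversion — the third is in the bass.

F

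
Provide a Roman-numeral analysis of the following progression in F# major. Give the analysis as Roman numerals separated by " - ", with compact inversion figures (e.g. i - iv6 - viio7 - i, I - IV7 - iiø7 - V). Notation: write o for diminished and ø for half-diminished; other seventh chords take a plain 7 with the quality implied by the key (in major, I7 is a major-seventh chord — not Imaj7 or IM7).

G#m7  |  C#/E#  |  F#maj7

G#m7: root G# is the supertonic; minor seventh chord there is ii7.
C#/E# has root C#, degree 5 in F# major, so V6.
F#maj7: root F# is the tonic; major seventh chord there is I7.

ii7 - V6 - I7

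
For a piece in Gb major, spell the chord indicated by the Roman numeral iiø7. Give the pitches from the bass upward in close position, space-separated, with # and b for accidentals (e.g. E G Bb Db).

Ab Cb Ebb Gb

iiø7 is the half-diminished supertonic seventh, borrowed from the parallel minor. In Gb major that root is Ab.
So the chord is Ab-Cb-Ebb-Gb, a half-diminished seventh chord.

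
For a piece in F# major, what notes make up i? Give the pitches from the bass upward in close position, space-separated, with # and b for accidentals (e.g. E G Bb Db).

i is the minor tonic, borrowed from the parallel minor. In F# major that root is F#.
So the chord is F#-A-C#.

F# A C#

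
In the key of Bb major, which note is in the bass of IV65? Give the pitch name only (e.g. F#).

IV in Bb major has root Eb; the chord is Eb-G-Bb-D.
The figure 65 means first inversion — the third is in the bass.

G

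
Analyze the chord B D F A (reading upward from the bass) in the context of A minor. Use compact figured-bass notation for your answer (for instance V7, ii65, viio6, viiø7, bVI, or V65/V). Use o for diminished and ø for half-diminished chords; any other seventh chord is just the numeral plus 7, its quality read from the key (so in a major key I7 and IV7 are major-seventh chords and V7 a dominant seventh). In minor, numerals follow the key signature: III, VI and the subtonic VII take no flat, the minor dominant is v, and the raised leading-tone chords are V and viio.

Stacked in thirds the chord is B-D-F-A: a half-diminished seventh chord on B.
In A minor, B is the supertonic; the diatonic half-diminished seventh chord there is iiø7.

iiø7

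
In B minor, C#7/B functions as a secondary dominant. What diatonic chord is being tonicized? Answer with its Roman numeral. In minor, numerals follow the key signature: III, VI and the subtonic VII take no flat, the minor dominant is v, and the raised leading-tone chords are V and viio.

The chord is a dominant seventh chord on C#.
A dominant resolves down a perfect fifth: C# → F#. In B minor, F# is scale degree 5, i.e. V.

V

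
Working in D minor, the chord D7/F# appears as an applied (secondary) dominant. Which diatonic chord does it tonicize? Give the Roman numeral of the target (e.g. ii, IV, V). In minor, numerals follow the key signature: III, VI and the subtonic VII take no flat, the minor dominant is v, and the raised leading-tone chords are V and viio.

iv

The chord is a dominant seventh chord on D.
A dominant resolves down a perfect fifth: D → G. In D minor, G is scale degree 4, i.e. iv.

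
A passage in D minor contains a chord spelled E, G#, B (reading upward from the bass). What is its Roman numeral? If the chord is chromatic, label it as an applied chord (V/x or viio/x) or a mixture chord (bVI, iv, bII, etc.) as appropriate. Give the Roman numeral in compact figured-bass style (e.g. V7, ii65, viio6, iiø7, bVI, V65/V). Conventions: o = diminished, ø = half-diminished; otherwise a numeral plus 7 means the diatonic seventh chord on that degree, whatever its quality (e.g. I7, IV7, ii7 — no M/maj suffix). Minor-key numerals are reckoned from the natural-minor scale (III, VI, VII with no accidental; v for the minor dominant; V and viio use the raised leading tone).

Stacked in thirds the chord is E-G#-B: a major triad on E.
E is not a diatonic chord root with this quality in D minor, but it lies a perfect fifth above A (V), so the chord functions as an applied dominant of V.

V/V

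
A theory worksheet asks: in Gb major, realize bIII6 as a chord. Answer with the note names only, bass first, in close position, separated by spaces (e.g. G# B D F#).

Scale degree 3 in Gb major is Bb; lowering it a half step gives Bbb. bIII6 is a major triad on the lowered third degree, borrowed from the parallel minor.
So the chord is Bbb-Db-Fb.
The figured bass 6 indicates first inversion, placing the third (Db) in the bass: Db-Fb-Bbb.

Db Fb Bbb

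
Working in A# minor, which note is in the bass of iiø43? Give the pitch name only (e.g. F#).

iiø in A# minor has root B#; the chord is B#-D#-F#-A#.
The figure 43 means second inversion — the fifth is in the bass.

F#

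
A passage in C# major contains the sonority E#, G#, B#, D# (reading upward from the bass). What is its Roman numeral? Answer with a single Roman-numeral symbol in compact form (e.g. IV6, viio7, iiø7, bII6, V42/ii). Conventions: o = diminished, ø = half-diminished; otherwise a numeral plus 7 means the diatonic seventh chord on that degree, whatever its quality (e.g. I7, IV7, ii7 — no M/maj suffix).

Stacked in thirds the chord is E#-G#-B#-D#: a minor seventh chord on E#.
In C# major, E# is the mediant; the diatonic minor seventh chord there is iii7.

iii7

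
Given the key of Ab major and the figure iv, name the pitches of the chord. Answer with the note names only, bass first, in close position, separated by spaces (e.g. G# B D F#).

Db Fb Ab

iv is the minor subdominant, borrowed from the parallel minor. In Ab major that root is Db.
So the chord is Db-Fb-Ab.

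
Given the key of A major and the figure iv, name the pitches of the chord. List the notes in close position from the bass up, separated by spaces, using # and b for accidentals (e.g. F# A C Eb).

D F A

Scale degree 4 in A major is D; here the chord built on it is altered to a minor triad. iv is the minor subdominant, borrowed from the parallel minor.
So the chord is D-F-A.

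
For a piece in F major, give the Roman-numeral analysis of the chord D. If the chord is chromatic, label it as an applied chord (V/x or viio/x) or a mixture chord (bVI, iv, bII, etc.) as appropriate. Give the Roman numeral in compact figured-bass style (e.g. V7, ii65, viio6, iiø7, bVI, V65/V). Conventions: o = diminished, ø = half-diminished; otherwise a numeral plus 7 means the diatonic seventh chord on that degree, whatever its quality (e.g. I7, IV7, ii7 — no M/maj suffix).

V/ii

Stacked in thirds the chord is D-F#-A: a major triad on D.
D is not a diatonic chord root with this quality in F major, but it lies a perfect fifth above G (ii), so the chord functions as an applied dominant of ii.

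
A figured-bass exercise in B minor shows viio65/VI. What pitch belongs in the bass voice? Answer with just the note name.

A

The applied chord viio65/VI is rooted on F#: F#-A-C-Eb.
The figure 65 means first inversion — the third is in the bass.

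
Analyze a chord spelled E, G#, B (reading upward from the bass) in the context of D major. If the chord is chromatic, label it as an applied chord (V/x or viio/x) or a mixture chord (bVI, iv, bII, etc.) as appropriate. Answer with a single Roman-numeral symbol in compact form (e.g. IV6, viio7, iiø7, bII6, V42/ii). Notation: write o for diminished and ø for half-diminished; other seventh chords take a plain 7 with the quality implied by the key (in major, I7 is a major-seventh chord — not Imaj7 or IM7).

V/V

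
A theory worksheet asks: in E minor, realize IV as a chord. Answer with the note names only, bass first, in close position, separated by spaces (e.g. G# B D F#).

A C# E

Scale degree 4 in E minor is A; here the chord built on it is altered to a major triad. IV is the major subdominant, borrowed from the parallel major.
So the chord is A-C#-E.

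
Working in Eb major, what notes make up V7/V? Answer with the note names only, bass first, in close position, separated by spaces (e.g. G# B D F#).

F A C Eb

V7/V is a secondary dominant — the dominant seventh of V. V in Eb major is Bb, so the applied chord's root is F, a perfect fifth above.
Building a dominant seventh chord on F gives F-A-C-Eb.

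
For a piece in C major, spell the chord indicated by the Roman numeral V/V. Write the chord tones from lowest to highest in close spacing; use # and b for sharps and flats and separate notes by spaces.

The slash means an applied dominant: we want the dominant of V. In C major, V is G major, and its dominant is built on D.
Building a major triad on D gives D-F#-A.

D F# A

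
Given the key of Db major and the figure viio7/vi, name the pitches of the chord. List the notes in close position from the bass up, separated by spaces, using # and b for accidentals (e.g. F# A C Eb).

A C Eb Gb

viio7/vi is a secondary leading-tone chord. The target vi is Bb in Db major; the applied chord is rooted a semitone below, on A.
Building a fully diminished seventh chord on A gives A-C-Eb-Gb.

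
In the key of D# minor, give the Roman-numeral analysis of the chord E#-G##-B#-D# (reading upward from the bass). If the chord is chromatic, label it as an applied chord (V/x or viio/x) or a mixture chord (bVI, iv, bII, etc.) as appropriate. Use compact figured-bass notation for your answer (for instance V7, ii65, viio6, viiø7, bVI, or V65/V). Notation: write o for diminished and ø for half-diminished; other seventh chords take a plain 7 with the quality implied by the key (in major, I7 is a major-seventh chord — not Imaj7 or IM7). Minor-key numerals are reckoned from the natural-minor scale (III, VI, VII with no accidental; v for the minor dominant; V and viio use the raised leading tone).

V7/V

The pitches E#-G##-B#-D# form a dominant seventh chord rooted on E#.
E# is not a diatonic chord root with this quality in D# minor, but it lies a perfect fifth above A# (V), so the chord functions as an applied dominant of V.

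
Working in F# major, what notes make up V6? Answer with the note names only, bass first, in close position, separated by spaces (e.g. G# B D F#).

In F# major, the fifth degree is C#, and the diatonic chord built there is a major triad.
That chord is spelled C#-E#-G#.
With the 6 figure the chord is in first inversion; from the bass E# upward in close position it reads E#-G#-C#.

E# G# C#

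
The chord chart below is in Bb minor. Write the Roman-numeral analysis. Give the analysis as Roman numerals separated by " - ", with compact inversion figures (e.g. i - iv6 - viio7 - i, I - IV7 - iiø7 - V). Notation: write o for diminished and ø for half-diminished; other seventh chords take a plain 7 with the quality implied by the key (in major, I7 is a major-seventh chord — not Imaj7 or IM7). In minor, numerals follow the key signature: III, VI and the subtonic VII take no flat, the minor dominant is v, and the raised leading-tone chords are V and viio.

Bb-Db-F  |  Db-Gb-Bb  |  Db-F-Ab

i - VI64 - III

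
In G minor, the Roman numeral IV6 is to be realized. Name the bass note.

IV in G minor has root C; the chord is C-E-G.
The figure 6 means first inversion — the third is in the bass.

E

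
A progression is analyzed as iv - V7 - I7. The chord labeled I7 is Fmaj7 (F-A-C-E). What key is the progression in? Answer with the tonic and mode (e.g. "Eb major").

I7 is given as F-A-C-E — a major seventh chord with root F.
If F is scale degree 1 and the mode makes that degree carry a major seventh chord, the tonic is F and the mode is major.

F major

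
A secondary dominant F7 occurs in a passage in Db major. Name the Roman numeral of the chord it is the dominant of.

vi

The chord is a dominant seventh chord on F.
A dominant resolves down a perfect fifth: F → Bb. In Db major, Bb is scale degree 6, i.e. vi.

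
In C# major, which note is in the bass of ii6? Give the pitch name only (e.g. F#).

F#

ii in C# major has root D#; the chord is D#-F#-A#.
The figure 6 means first inversion — the third is in the bass.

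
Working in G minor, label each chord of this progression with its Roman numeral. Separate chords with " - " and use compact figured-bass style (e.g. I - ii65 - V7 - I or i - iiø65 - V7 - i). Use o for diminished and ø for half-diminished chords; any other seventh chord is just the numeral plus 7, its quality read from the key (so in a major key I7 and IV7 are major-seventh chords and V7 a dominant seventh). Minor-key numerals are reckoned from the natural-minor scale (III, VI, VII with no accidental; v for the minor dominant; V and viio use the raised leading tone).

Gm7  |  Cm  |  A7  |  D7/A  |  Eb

Gm7: root G is the tonic; minor seventh chord there is i7.
Cm: minor triad on C = scale degree 4 → iv.
A7: a dominant seventh chord on A, the applied dominant of V → V7/V.
D7/A: root D is the dominant; dominant seventh chord there is V43.
Eb: major triad on Eb = scale degree 6 → VI.

i7 - iv - V7/V - V43 - VI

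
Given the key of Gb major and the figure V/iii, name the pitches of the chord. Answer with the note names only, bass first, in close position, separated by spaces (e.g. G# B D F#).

F A C

V/iii is a secondary dominant — the dominant triad of iii. iii in Gb major is Bb, so the applied chord's root is F, a perfect fifth above.
Building a major triad on F gives F-A-C.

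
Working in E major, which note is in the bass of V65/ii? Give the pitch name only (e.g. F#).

E#

The applied chord V65/ii is rooted on C#: C#-E#-G#-B.
The figure 65 means first inversion — the third is in the bass.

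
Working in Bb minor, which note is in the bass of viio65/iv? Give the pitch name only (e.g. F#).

F

The applied chord viio65/iv is rooted on D: D-F-Ab-Cb.
The figure 65 means first inversion — the third is in the bass.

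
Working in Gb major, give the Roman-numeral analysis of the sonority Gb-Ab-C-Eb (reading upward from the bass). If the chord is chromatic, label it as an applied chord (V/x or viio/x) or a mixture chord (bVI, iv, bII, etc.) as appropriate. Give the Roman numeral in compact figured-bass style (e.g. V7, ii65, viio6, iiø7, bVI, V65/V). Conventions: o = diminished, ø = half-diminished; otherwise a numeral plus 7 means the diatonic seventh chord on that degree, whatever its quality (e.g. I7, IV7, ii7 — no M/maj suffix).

The pitches Ab-C-Eb-Gb form a dominant seventh chord rooted on Ab.
Ab is not a diatonic chord root with this quality in Gb major, but it lies a perfect fifth above Db (V), so the chord functions as an applied dominant of V.
With Gb in the bass the chord is in third inversion, so the figured bass is 42.

V42/V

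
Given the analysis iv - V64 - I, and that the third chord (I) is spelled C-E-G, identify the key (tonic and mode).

The chord C is a major triad rooted on C; its label is I.
If C is scale degree 1 and the mode makes that degree carry a major triad, the tonic is C and the mode is major.

C major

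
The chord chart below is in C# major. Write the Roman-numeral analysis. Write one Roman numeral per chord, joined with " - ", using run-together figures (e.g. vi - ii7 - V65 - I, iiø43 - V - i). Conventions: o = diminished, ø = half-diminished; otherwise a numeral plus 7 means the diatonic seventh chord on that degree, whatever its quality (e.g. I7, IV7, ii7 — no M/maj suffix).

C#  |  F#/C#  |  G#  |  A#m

C# has root C#, degree 1 in C# major, so I.
F#/C# has root F#, degree 4 in C# major, so IV64.
G#: root G# is the dominant; major triad there is V.
A#m has root A#, degree 6 in C# major, so vi.

I - IV64 - V - vi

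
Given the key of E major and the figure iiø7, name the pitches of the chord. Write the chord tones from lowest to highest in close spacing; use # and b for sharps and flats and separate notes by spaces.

F# A C E

iiø7 is the half-diminished supertonic seventh, borrowed from the parallel minor. In E major that root is F#.
So the chord is F#-A-C-E.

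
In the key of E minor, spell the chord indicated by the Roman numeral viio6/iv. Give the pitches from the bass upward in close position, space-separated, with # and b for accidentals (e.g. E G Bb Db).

The slash marks an applied leading-tone chord: viio of iv. In E minor, iv is A, so the leading tone to it is G#, a half step below.
Building a diminished triad on G# gives G#-B-D.
With the 6 figure the chord is in first inversion; from the bass B upward in close position it reads B-D-G#.

B D G#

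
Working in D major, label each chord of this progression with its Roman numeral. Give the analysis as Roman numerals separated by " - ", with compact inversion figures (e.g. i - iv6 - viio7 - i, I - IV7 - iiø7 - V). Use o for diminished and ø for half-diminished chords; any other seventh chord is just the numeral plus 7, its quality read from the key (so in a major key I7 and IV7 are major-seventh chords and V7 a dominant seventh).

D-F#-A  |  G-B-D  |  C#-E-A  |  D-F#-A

I - IV - V6 - I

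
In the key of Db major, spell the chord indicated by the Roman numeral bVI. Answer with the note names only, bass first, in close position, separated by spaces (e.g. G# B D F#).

Bbb Db Fb

bVI is a major triad on the lowered sixth degree, borrowed from the parallel minor. In Db major that root is Bbb.
So the chord is Bbb-Db-Fb.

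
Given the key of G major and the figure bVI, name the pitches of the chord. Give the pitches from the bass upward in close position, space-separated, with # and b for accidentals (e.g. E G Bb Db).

Scale degree 6 in G major is E; lowering it a half step gives Eb. bVI is a major triad on the lowered sixth degree, borrowed from the parallel minor.
So the chord is Eb-G-Bb.

Eb G Bb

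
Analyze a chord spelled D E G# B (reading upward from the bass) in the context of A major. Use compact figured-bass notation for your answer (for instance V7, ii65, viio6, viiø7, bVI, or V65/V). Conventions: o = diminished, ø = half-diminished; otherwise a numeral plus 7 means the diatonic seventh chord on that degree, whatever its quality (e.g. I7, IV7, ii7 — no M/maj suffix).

Stacked in thirds the chord is E-G#-B-D: a dominant seventh chord on E.
E is scale degree 5 in A major, and a dominant seventh chord on that degree is written V7.
With D in the bass the chord is in third inversion, so the figured bass is 42.

V42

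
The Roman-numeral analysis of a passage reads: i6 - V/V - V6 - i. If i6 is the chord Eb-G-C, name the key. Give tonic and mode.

i6 is given as Eb-G-C — a minor triad with root C.
If C is scale degree 1 and the mode makes that degree carry a minor triad, the tonic is C and the mode is minor.

C minor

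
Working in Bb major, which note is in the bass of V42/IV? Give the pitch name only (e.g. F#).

Ab

The applied chord V42/IV is rooted on Bb: Bb-D-F-Ab.
The figure 42 means third inversion — the seventh is in the bass.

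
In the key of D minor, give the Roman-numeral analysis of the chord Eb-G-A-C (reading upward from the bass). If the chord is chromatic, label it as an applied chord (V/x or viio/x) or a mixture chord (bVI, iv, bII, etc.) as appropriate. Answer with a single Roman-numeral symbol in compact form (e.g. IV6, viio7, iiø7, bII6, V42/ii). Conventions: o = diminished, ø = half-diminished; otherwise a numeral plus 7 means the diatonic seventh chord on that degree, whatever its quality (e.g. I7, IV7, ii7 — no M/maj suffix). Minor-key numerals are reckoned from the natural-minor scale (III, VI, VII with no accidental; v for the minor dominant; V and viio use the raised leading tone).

Stacked in thirds the chord is A-C-Eb-G: a half-diminished seventh chord on A.
A sits a half step below Bb (VI in D minor); a diminished chord there is the applied leading-tone chord of VI.
With Eb in the bass the chord is in second inversion, so the figured bass is 43.

viiø43/VI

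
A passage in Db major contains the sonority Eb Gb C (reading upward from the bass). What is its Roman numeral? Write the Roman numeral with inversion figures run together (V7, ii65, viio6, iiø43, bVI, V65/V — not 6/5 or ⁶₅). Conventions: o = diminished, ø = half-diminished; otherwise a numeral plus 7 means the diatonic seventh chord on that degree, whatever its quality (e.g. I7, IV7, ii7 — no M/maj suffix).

The pitches C-Eb-Gb form a diminished triad rooted on C.
In Db major, C is the leading tone; the diatonic diminished triad there is viio.
With Eb in the bass the chord is in first inversion, so the figured bass is 6.

viio6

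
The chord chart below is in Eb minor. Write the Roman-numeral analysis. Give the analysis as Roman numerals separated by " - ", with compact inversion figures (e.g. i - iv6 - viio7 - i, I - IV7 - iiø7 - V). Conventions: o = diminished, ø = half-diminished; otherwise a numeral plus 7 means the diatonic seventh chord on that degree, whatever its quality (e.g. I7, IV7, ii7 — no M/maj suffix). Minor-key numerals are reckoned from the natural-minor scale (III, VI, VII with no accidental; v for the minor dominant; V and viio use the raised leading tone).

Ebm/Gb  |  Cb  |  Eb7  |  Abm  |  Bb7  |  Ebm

i6 - VI - V7/iv - iv - V7 - i

Ebm/Gb has root Eb, degree 1 in Eb minor, so i6.
Cb: major triad on Cb = scale degree 6 → VI.
Eb7 is the secondary dominant of iv (dominant seventh chord on Eb): V7/iv.
Abm: root Ab is the subdominant; minor triad there is iv.
Bb7: root Bb is the dominant; dominant seventh chord there is V7.
Ebm: root Eb is the tonic; minor triad there is i.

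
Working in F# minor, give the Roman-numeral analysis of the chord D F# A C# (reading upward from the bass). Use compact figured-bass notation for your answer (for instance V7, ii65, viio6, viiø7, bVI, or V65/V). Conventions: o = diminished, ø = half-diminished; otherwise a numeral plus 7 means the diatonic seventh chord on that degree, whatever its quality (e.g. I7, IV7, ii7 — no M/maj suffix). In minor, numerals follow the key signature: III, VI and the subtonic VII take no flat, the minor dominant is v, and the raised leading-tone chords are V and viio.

VI7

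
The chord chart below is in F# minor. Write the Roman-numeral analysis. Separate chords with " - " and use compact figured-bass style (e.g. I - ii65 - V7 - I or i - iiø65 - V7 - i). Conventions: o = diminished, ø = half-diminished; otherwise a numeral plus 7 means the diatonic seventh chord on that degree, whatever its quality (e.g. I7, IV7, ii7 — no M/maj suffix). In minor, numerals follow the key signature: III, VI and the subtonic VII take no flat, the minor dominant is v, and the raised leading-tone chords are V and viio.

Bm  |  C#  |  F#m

iv - V - i

Bm: root B is the subdominant; minor triad there is iv.
C#: root C# is the dominant; major triad there is V.
F#m has root F#, degree 1 in F# minor, so i.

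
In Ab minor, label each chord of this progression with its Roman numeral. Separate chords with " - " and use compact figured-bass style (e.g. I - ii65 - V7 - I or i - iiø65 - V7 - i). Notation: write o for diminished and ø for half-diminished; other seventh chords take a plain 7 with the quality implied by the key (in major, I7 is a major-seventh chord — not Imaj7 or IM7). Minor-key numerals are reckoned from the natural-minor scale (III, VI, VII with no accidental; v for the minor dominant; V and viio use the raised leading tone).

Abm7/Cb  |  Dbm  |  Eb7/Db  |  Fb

i65 - iv - V42 - VI

Abm7/Cb: root Ab is the tonic; minor seventh chord there is i65.
Dbm: minor triad on Db = scale degree 4 → iv.
Eb7/Db: dominant seventh chord on Eb = scale degree 5 → V42.
Fb: major triad on Fb = scale degree 6 → VI.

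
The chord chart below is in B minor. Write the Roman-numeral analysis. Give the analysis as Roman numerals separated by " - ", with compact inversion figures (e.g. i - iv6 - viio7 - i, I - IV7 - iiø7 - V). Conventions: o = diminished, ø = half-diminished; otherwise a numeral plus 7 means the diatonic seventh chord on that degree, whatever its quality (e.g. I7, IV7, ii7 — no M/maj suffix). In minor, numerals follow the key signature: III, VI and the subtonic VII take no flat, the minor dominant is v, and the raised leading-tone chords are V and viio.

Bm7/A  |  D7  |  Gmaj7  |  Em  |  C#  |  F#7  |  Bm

Bm7/A: minor seventh chord on B = scale degree 1 → i42.
D7: a dominant seventh chord on D, the applied dominant of VI → V7/VI.
Gmaj7 has root G, degree 6 in B minor, so VI7.
Em: root E is the subdominant; minor triad there is iv.
C# is the secondary dominant of V (major triad on C#): V/V.
F#7: dominant seventh chord on F# = scale degree 5 → V7.
Bm: root B is the tonic; minor triad there is i.

i42 - V7/VI - VI7 - iv - V/V - V7 - i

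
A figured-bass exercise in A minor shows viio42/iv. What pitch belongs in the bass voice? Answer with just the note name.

The applied chord viio42/iv is rooted on C#: C#-E-G-Bb.
The figure 42 means third inversion — the seventh is in the bass.

Bb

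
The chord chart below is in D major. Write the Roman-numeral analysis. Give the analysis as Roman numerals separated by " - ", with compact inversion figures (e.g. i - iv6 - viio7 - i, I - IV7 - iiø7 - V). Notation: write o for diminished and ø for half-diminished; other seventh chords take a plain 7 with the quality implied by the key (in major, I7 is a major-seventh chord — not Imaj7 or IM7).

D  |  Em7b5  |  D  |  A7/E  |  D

I - iiø7 - I - V43 - I

D: root D is the tonic; major triad there is I.
Em7b5: E with this quality isn't in the key; it's iiø7, borrowed from the parallel minor.
D has root D, degree 1 in D major, so I.
A7/E: dominant seventh chord on A = scale degree 5 → V43.
D has root D, degree 1 in D major, so I.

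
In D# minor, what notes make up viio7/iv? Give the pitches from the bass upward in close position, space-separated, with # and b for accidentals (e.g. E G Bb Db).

The slash marks an applied leading-tone chord: viio of iv. In D# minor, iv is G#, so the leading tone to it is F##, a half step below.
Building a fully diminished seventh chord on F## gives F##-A#-C#-E.

F## A# C# E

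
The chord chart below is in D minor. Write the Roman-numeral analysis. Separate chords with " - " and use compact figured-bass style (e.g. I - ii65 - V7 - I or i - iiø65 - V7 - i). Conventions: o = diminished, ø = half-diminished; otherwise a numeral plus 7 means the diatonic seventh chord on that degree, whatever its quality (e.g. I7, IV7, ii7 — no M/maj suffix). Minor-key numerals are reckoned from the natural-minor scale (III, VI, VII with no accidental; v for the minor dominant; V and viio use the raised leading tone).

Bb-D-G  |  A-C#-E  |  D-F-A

iv6 - V - i

Bb-D-G: root G is the subdominant; minor triad there is iv6.
A-C#-E: root A is the dominant; major triad there is V.
D-F-A: root D is the tonic; minor triad there is i.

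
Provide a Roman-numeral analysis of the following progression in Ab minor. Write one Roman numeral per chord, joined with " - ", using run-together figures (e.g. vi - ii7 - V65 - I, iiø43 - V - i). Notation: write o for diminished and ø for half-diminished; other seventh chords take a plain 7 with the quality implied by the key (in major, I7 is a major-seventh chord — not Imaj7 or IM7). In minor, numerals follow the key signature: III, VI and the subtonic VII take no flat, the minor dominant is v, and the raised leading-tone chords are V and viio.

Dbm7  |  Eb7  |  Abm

iv7 - V7 - i

Dbm7: minor seventh chord on Db = scale degree 4 → iv7.
Eb7: root Eb is the dominant; dominant seventh chord there is V7.
Abm has root Ab, degree 1 in Ab minor, so i.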